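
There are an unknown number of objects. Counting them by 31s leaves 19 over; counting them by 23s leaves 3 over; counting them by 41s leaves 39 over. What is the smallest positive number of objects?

From N ≡ 19 (mod 31) write N = 19 + 31t. Substituting into N ≡ 3 (mod 23) gives 31t ≡ 7 (mod 23), and since 8⁻¹ ≡ 3 (mod 23), t ≡ 21. Hence N ≡ 19 + 31·21 = 670 (mod 713).
From N ≡ 670 (mod 713) write N = 670 + 713t. Substituting into N ≡ 39 (mod 41) gives 713t ≡ 25 (mod 41), and since 16⁻¹ ≡ 18 (mod 41), t ≡ 40. Hence N ≡ 670 + 713·40 = 29190 (mod 29233).

29190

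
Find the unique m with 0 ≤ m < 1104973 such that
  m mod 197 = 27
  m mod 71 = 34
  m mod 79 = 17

The moduli are pairwise coprime; N = 197·71·79 = 1104973.
N/197 = 5609; 5609 ≡ 93 (mod 197); 93·161 ≡ 1, so inverse 161.
N/71 = 15563; 15563 ≡ 14 (mod 71); 14·66 ≡ 1, so inverse 66.
N/79 = 13987; 13987 ≡ 4 (mod 79); 4·20 ≡ 1, so inverse 20.
m ≡ 27·5609·161 + 34·15563·66 + 17·13987·20 = 64061275.
64061275 mod 1104973 = 1077814.

1077814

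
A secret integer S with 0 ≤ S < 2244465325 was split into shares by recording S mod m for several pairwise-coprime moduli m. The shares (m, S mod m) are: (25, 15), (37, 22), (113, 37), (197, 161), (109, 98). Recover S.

Combine the congruences pairwise.
From S ≡ 15 (mod 25) write S = 15 + 25t. Substituting into S ≡ 22 (mod 37) gives 25t ≡ 7 (mod 37), and since 25⁻¹ ≡ 3 (mod 37), t ≡ 21. Hence S ≡ 15 + 25·21 = 540 (mod 925).
From S ≡ 540 (mod 925) write S = 540 + 925t. Substituting into S ≡ 37 (mod 113) gives 925t ≡ 62 (mod 113), and since 21⁻¹ ≡ 70 (mod 113), t ≡ 46. Hence S ≡ 540 + 925·46 = 43090 (mod 104525).
From S ≡ 43090 (mod 104525) write S = 43090 + 104525t. Substituting into S ≡ 161 (mod 197) gives 104525t ≡ 17 (mod 197), and since 115⁻¹ ≡ 12 (mod 197), t ≡ 7. Hence S ≡ 43090 + 104525·7 = 774765 (mod 20591425).
From S ≡ 774765 (mod 20591425) write S = 774765 + 20591425t. Substituting into S ≡ 98 (mod 109) gives 20591425t ≡ 105 (mod 109), and since 17⁻¹ ≡ 77 (mod 109), t ≡ 19. Hence S ≡ 774765 + 20591425·19 = 392011840 (mod 2244465325).

392011840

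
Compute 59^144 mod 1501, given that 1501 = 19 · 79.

Mod 19: 59 ≡ 2; since 18 | 144, by Fermat 2^144 ≡ 1 (mod 19).
Mod 79: 59 ≡ 59; by Fermat, exponent reduces to 144 mod 78 = 66; 59^66 ≡ 65 (mod 79).
Combine by CRT: x ≡ 1 (mod 19), x ≡ 65 (mod 79) ⇒ x ≡ 381 (mod 1501).

381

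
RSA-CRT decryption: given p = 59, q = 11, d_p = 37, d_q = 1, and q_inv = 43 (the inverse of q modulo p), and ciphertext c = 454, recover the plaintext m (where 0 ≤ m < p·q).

m₁ = c^(d_p) mod p: c ≡ 41 (mod 59), and 41^37 mod 59 = 48.
m₂ = c^(d_q) mod q: c ≡ 3 (mod 11), and 3^1 mod 11 = 3.
h = q_inv·(m₁ − m₂) mod p = 43·(48 − 3) mod 59 = 47.
m = m₂ + h·q = 3 + 47·11 = 520.

520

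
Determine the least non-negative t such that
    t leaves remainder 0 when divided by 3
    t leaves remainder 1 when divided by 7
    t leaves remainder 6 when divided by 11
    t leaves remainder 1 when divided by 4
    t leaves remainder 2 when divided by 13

From t ≡ 0 (mod 3) write t = 0 + 3s. Substituting into t ≡ 1 (mod 7) gives 3s ≡ 1 (mod 7), and since 3⁻¹ ≡ 5 (mod 7), s ≡ 5. Hence t ≡ 0 + 3·5 = 15 (mod 21).
From t ≡ 15 (mod 21) write t = 15 + 21s. Substituting into t ≡ 6 (mod 11) gives 21s ≡ 2 (mod 11), and since 10⁻¹ ≡ 10 (mod 11), s ≡ 9. Hence t ≡ 15 + 21·9 = 204 (mod 231).
From t ≡ 204 (mod 231) write t = 204 + 231s. Substituting into t ≡ 1 (mod 4) gives 231s ≡ 1 (mod 4), and since 3⁻¹ ≡ 3 (mod 4), s ≡ 3. Hence t ≡ 204 + 231·3 = 897 (mod 924).
From t ≡ 897 (mod 924) write t = 897 + 924s. Substituting into t ≡ 2 (mod 13) gives 924s ≡ 2 (mod 13), and since 1⁻¹ ≡ 1 (mod 13), s ≡ 2. Hence t ≡ 897 + 924·2 = 2745 (mod 12012).

2745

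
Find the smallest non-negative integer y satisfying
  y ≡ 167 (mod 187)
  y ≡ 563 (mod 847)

gcd(187, 847) = 11 and 11 | (563 − 167), so the pair is consistent; merging gives y ≡ 11574 (mod 14399), where 14399 = lcm(187, 847).
The solution is unique modulo lcm(187, 847) = 14399.

11574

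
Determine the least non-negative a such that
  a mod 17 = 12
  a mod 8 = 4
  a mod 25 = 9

The moduli are pairwise coprime; N = 17·8·25 = 3400.
N/17 = 200; 200 ≡ 13 (mod 17); 13·4 ≡ 1, so inverse 4.
N/8 = 425; 425 ≡ 1 (mod 8), inverse 1.
N/25 = 136; 136 ≡ 11 (mod 25); 11·16 ≡ 1, so inverse 16.
a ≡ 12·200·4 + 4·425·1 + 9·136·16 = 30884.
30884 mod 3400 = 284.

284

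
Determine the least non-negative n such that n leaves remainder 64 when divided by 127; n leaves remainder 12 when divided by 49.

From n ≡ 64 (mod 127) write n = 64 + 127t. Substituting into n ≡ 12 (mod 49) gives 127t ≡ 46 (mod 49), and since 29⁻¹ ≡ 22 (mod 49), t ≡ 32. Hence n ≡ 64 + 127·32 = 4128 (mod 6223).

4128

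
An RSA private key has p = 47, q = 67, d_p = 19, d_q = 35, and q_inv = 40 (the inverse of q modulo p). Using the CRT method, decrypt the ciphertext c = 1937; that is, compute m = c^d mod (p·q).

500

m₁ = c^(d_p) mod p: c ≡ 10 (mod 47), and 10^19 mod 47 = 30.
m₂ = c^(d_q) mod q: c ≡ 61 (mod 67), and 61^35 mod 67 = 31.
h = q_inv·(m₁ − m₂) mod p = 40·(30 − 31) mod 47 = 7.
m = m₂ + h·q = 31 + 7·67 = 500.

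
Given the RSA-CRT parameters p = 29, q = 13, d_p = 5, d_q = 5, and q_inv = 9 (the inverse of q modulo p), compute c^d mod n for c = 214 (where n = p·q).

m₁ = c^(d_p) mod p: c ≡ 11 (mod 29), and 11^5 mod 29 = 14.
m₂ = c^(d_q) mod q: c ≡ 6 (mod 13), and 6^5 mod 13 = 2.
h = q_inv·(m₁ − m₂) mod p = 9·(14 − 2) mod 29 = 21.
m = m₂ + h·q = 2 + 21·13 = 275.

275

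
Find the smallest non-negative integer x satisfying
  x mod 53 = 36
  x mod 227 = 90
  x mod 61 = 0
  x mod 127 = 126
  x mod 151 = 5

Combine the congruences pairwise.
From x ≡ 36 (mod 53) write x = 36 + 53t. Substituting into x ≡ 90 (mod 227) gives 53t ≡ 54 (mod 227), and since 53⁻¹ ≡ 30 (mod 227), t ≡ 31. Hence x ≡ 36 + 53·31 = 1679 (mod 12031).
From x ≡ 1679 (mod 12031) write x = 1679 + 12031t. Substituting into x ≡ 0 (mod 61) gives 12031t ≡ 29 (mod 61), and since 14⁻¹ ≡ 48 (mod 61), t ≡ 50. Hence x ≡ 1679 + 12031·50 = 603229 (mod 733891).
From x ≡ 603229 (mod 733891) write x = 603229 + 733891t. Substituting into x ≡ 126 (mod 127) gives 733891t ≡ 20 (mod 127), and since 85⁻¹ ≡ 3 (mod 127), t ≡ 60. Hence x ≡ 603229 + 733891·60 = 44636689 (mod 93204157).
From x ≡ 44636689 (mod 93204157) write x = 44636689 + 93204157t. Substituting into x ≡ 5 (mod 151) gives 93204157t ≡ 124 (mod 151), and since 11⁻¹ ≡ 55 (mod 151), t ≡ 25. Hence x ≡ 44636689 + 93204157·25 = 2374740614 (mod 14073827707).

2374740614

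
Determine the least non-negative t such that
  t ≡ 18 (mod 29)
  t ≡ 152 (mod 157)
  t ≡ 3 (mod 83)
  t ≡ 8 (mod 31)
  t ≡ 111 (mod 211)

The moduli are pairwise coprime; N = 29·157·83·31·211 = 2471837359.
N/29 = 85235771; 85235771 ≡ 15 (mod 29); 15·2 ≡ 1, so inverse 2.
N/157 = 15744187; 15744187 ≡ 70 (mod 157); 70·83 ≡ 1, so inverse 83.
N/83 = 29781173; 29781173 ≡ 26 (mod 83); 26·16 ≡ 1, so inverse 16.
N/31 = 79736689; 79736689 ≡ 8 (mod 31); 8·4 ≡ 1, so inverse 4.
N/211 = 11714869; 11714869 ≡ 149 (mod 211); 149·17 ≡ 1, so inverse 17.
t ≡ 18·85235771·2 + 152·15744187·83 + 3·29781173·16 + 8·79736689·4 + 111·11714869·17 = 227784179103.
227784179103 mod 2471837359 = 375142075.

375142075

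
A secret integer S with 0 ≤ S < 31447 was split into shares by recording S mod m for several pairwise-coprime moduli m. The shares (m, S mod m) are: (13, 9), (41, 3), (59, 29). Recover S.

21446

Combine the congruences pairwise.
From S ≡ 9 (mod 13) write S = 9 + 13t. Substituting into S ≡ 3 (mod 41) gives 13t ≡ 35 (mod 41), and since 13⁻¹ ≡ 19 (mod 41), t ≡ 9. Hence S ≡ 9 + 13·9 = 126 (mod 533).
From S ≡ 126 (mod 533) write S = 126 + 533t. Substituting into S ≡ 29 (mod 59) gives 533t ≡ 21 (mod 59), and since 2⁻¹ ≡ 30 (mod 59), t ≡ 40. Hence S ≡ 126 + 533·40 = 21446 (mod 31447).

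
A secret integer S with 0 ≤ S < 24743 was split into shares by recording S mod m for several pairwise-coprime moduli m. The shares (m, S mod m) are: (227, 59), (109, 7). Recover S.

17992

From S ≡ 59 (mod 227) write S = 59 + 227t. Substituting into S ≡ 7 (mod 109) gives 227t ≡ 57 (mod 109), and since 9⁻¹ ≡ 97 (mod 109), t ≡ 79. Hence S ≡ 59 + 227·79 = 17992 (mod 24743).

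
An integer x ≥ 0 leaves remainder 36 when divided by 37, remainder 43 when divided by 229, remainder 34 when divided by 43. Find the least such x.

203166

Combine the congruences pairwise.
From x ≡ 36 (mod 37) write x = 36 + 37t. Substituting into x ≡ 43 (mod 229) gives 37t ≡ 7 (mod 229), and since 37⁻¹ ≡ 130 (mod 229), t ≡ 223. Hence x ≡ 36 + 37·223 = 8287 (mod 8473).
From x ≡ 8287 (mod 8473) write x = 8287 + 8473t. Substituting into x ≡ 34 (mod 43) gives 8473t ≡ 3 (mod 43), and since 2⁻¹ ≡ 22 (mod 43), t ≡ 23. Hence x ≡ 8287 + 8473·23 = 203166 (mod 364339).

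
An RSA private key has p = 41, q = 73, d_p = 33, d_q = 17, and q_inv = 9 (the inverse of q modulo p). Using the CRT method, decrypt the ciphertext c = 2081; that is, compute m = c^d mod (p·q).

148

m₁ = c^(d_p) mod p: c ≡ 31 (mod 41), and 31^33 mod 41 = 25.
m₂ = c^(d_q) mod q: c ≡ 37 (mod 73), and 37^17 mod 73 = 2.
h = q_inv·(m₁ − m₂) mod p = 9·(25 − 2) mod 41 = 2.
m = m₂ + h·q = 2 + 2·73 = 148.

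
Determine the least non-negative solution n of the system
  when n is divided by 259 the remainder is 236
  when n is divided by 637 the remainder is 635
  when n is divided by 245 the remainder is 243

95548

gcd(259, 637) = 7 and 7 | (635 − 236), so the pair is consistent; merging gives n ≡ 1272 (mod 23569), where 23569 = lcm(259, 637).
gcd(23569, 245) = 49 and 49 | (243 − 1272), so the pair is consistent; merging gives n ≡ 95548 (mod 117845), where 117845 = lcm(23569, 245).
The solution is unique modulo lcm(259, 637, 245) = 117845.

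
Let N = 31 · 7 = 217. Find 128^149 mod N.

39

Mod 31: 128 ≡ 4; by Fermat, exponent reduces to 149 mod 30 = 29; 4^29 ≡ 8 (mod 31).
Mod 7: 128 ≡ 2; by Fermat, exponent reduces to 149 mod 6 = 5; 2^5 ≡ 4 (mod 7).
Combine by CRT: x ≡ 8 (mod 31), x ≡ 4 (mod 7) ⇒ x ≡ 39 (mod 217).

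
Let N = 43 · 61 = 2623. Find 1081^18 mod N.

Mod 43: 1081 ≡ 6; 6^18 ≡ 1 (mod 43).
Mod 61: 1081 ≡ 44; 44^18 ≡ 3 (mod 61).
Combine by CRT: x ≡ 1 (mod 43), x ≡ 3 (mod 61) ⇒ x ≡ 1162 (mod 2623).

1162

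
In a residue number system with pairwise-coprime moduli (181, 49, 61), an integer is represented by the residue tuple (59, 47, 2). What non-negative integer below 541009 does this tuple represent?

308845

The moduli are pairwise coprime; N = 181·49·61 = 541009.
N/181 = 2989; 2989 ≡ 93 (mod 181); 93·109 ≡ 1, so inverse 109.
N/49 = 11041; 11041 ≡ 16 (mod 49); 16·46 ≡ 1, so inverse 46.
N/61 = 8869; 8869 ≡ 24 (mod 61); 24·28 ≡ 1, so inverse 28.
x ≡ 59·2989·109 + 47·11041·46 + 2·8869·28 = 43589565.
43589565 mod 541009 = 308845.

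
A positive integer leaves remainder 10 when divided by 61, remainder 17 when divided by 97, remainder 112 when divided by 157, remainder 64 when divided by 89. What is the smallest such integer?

18907936

The moduli are pairwise coprime; N = 61·97·157·89 = 82678241.
N/61 = 1355381; 1355381 ≡ 22 (mod 61); 22·25 ≡ 1, so inverse 25.
N/97 = 852353; 852353 ≡ 14 (mod 97); 14·7 ≡ 1, so inverse 7.
N/157 = 526613; 526613 ≡ 35 (mod 157); 35·9 ≡ 1, so inverse 9.
N/89 = 928969; 928969 ≡ 76 (mod 89); 76·41 ≡ 1, so inverse 41.
m ≡ 10·1355381·25 + 17·852353·7 + 112·526613·9 + 64·928969·41 = 3408715817.
3408715817 mod 82678241 = 18907936.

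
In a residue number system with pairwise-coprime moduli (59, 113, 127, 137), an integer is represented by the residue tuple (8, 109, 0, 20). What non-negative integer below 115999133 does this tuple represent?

29351859

From x ≡ 8 (mod 59) write x = 8 + 59t. Substituting into x ≡ 109 (mod 113) gives 59t ≡ 101 (mod 113), and since 59⁻¹ ≡ 23 (mod 113), t ≡ 63. Hence x ≡ 8 + 59·63 = 3725 (mod 6667).
From x ≡ 3725 (mod 6667) write x = 3725 + 6667t. Substituting into x ≡ 0 (mod 127) gives 6667t ≡ 85 (mod 127), and since 63⁻¹ ≡ 125 (mod 127), t ≡ 84. Hence x ≡ 3725 + 6667·84 = 563753 (mod 846709).
From x ≡ 563753 (mod 846709) write x = 563753 + 846709t. Substituting into x ≡ 20 (mod 137) gives 846709t ≡ 22 (mod 137), and since 49⁻¹ ≡ 14 (mod 137), t ≡ 34. Hence x ≡ 563753 + 846709·34 = 29351859 (mod 115999133).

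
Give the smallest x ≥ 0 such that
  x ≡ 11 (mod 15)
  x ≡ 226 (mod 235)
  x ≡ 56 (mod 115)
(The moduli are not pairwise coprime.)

gcd(15, 235) = 5 and 5 | (226 − 11), so the pair is consistent; merging gives x ≡ 461 (mod 705), where 705 = lcm(15, 235).
gcd(705, 115) = 5 and 5 | (56 − 461), so the pair is consistent; merging gives x ≡ 13856 (mod 16215), where 16215 = lcm(705, 115).
The solution is unique modulo lcm(15, 235, 115) = 16215.

13856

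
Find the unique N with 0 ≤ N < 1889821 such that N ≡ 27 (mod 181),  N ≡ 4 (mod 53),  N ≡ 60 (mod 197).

1133992

The moduli are pairwise coprime; M = 181·53·197 = 1889821.
M/181 = 10441; 10441 ≡ 124 (mod 181); 124·127 ≡ 1, so inverse 127.
M/53 = 35657; 35657 ≡ 41 (mod 53); 41·22 ≡ 1, so inverse 22.
M/197 = 9593; 9593 ≡ 137 (mod 197); 137·174 ≡ 1, so inverse 174.
N ≡ 27·10441·127 + 4·35657·22 + 60·9593·174 = 139090925.
139090925 mod 1889821 = 1133992.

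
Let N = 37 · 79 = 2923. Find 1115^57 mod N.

Mod 37: 1115 ≡ 5; by Fermat, exponent reduces to 57 mod 36 = 21; 5^21 ≡ 23 (mod 37).
Mod 79: 1115 ≡ 9; 9^57 ≡ 38 (mod 79).
Combine by CRT: x ≡ 23 (mod 37), x ≡ 38 (mod 79) ⇒ x ≡ 2724 (mod 2923).

2724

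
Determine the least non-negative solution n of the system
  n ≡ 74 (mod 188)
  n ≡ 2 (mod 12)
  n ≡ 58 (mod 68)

3458

Combine the congruences pairwise.
gcd(188, 12) = 4 and 4 | (2 − 74), so the pair is consistent; merging gives n ≡ 74 (mod 564), where 564 = lcm(188, 12).
gcd(564, 68) = 4 and 4 | (58 − 74), so the pair is consistent; merging gives n ≡ 3458 (mod 9588), where 9588 = lcm(564, 68).
The solution is unique modulo lcm(188, 12, 68) = 9588.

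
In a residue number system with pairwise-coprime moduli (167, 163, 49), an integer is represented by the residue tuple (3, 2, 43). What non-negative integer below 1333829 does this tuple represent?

Combine the congruences pairwise.
From x ≡ 3 (mod 167) write x = 3 + 167t. Substituting into x ≡ 2 (mod 163) gives 167t ≡ 162 (mod 163), and since 4⁻¹ ≡ 41 (mod 163), t ≡ 122. Hence x ≡ 3 + 167·122 = 20377 (mod 27221).
From x ≡ 20377 (mod 27221) write x = 20377 + 27221t. Substituting into x ≡ 43 (mod 49) gives 27221t ≡ 1 (mod 49), and since 26⁻¹ ≡ 17 (mod 49), t ≡ 17. Hence x ≡ 20377 + 27221·17 = 483134 (mod 1333829).

483134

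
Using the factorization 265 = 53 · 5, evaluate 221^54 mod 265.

81

Mod 53: 221 ≡ 9; by Fermat, exponent reduces to 54 mod 52 = 2; 9^2 ≡ 28 (mod 53).
Mod 5: 221 ≡ 1; by Fermat, exponent reduces to 54 mod 4 = 2; 1^2 ≡ 1 (mod 5).
Combine by CRT: x ≡ 28 (mod 53), x ≡ 1 (mod 5) ⇒ x ≡ 81 (mod 265).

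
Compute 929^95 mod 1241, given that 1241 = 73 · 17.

99

Mod 73: 929 ≡ 53; by Fermat, exponent reduces to 95 mod 72 = 23; 53^23 ≡ 26 (mod 73).
Mod 17: 929 ≡ 11; by Fermat, exponent reduces to 95 mod 16 = 15; 11^15 ≡ 14 (mod 17).
Combine by CRT: x ≡ 26 (mod 73), x ≡ 14 (mod 17) ⇒ x ≡ 99 (mod 1241).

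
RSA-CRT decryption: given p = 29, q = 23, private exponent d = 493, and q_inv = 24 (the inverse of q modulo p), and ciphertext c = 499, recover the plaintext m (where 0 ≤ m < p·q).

d_p = d mod (p−1) = 493 mod 28 = 17; d_q = d mod (q−1) = 9.
m₁ = c^(d_p) mod p: c ≡ 6 (mod 29), and 6^17 mod 29 = 13.
m₂ = c^(d_q) mod q: c ≡ 16 (mod 23), and 16^9 mod 23 = 8.
h = q_inv·(m₁ − m₂) mod p = 24·(13 − 8) mod 29 = 4.
m = m₂ + h·q = 8 + 4·23 = 100.

100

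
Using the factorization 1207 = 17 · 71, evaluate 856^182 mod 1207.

Mod 17: 856 ≡ 6; by Fermat, exponent reduces to 182 mod 16 = 6; 6^6 ≡ 8 (mod 17).
Mod 71: 856 ≡ 4; by Fermat, exponent reduces to 182 mod 70 = 42; 4^42 ≡ 54 (mod 71).
Combine by CRT: x ≡ 8 (mod 17), x ≡ 54 (mod 71) ⇒ x ≡ 977 (mod 1207).

977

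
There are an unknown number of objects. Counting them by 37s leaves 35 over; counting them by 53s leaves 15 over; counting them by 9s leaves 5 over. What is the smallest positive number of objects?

The moduli are pairwise coprime; M = 37·53·9 = 17649.
M/37 = 477; 477 ≡ 33 (mod 37); 33·9 ≡ 1, so inverse 9.
M/53 = 333; 333 ≡ 15 (mod 53); 15·46 ≡ 1, so inverse 46.
M/9 = 1961; 1961 ≡ 8 (mod 9); 8·8 ≡ 1, so inverse 8.
N ≡ 35·477·9 + 15·333·46 + 5·1961·8 = 458465.
458465 mod 17649 = 17240.

17240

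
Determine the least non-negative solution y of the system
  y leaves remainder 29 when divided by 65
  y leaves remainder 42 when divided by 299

Combine the congruences pairwise.
gcd(65, 299) = 13 and 13 | (42 − 29), so the pair is consistent; merging gives y ≡ 939 (mod 1495), where 1495 = lcm(65, 299).
The solution is unique modulo lcm(65, 299) = 1495.

939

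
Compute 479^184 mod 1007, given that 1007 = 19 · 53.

Mod 19: 479 ≡ 4; by Fermat, exponent reduces to 184 mod 18 = 4; 4^4 ≡ 9 (mod 19).
Mod 53: 479 ≡ 2; by Fermat, exponent reduces to 184 mod 52 = 28; 2^28 ≡ 49 (mod 53).
Combine by CRT: x ≡ 9 (mod 19), x ≡ 49 (mod 53) ⇒ x ≡ 579 (mod 1007).

579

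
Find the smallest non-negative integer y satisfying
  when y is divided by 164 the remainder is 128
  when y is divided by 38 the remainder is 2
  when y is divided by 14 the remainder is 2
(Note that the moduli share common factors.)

Combine the congruences pairwise.
gcd(164, 38) = 2 and 2 | (2 − 128), so the pair is consistent; merging gives y ≡ 3080 (mod 3116), where 3116 = lcm(164, 38).
gcd(3116, 14) = 2 and 2 | (2 − 3080), so the pair is consistent; merging gives y ≡ 9312 (mod 21812), where 21812 = lcm(3116, 14).
The solution is unique modulo lcm(164, 38, 14) = 21812.

9312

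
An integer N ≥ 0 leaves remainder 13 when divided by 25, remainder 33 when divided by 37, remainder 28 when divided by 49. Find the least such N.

Combine the congruences pairwise.
From N ≡ 13 (mod 25) write N = 13 + 25t. Substituting into N ≡ 33 (mod 37) gives 25t ≡ 20 (mod 37), and since 25⁻¹ ≡ 3 (mod 37), t ≡ 23. Hence N ≡ 13 + 25·23 = 588 (mod 925).
From N ≡ 588 (mod 925) write N = 588 + 925t. Substituting into N ≡ 28 (mod 49) gives 925t ≡ 28 (mod 49), and since 43⁻¹ ≡ 8 (mod 49), t ≡ 28. Hence N ≡ 588 + 925·28 = 26488 (mod 45325).

26488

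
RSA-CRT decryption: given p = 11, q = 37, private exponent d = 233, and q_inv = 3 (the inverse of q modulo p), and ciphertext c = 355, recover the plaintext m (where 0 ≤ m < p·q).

d_p = d mod (p−1) = 233 mod 10 = 3; d_q = d mod (q−1) = 17.
m₁ = c^(d_p) mod p: c ≡ 3 (mod 11), and 3^3 mod 11 = 5.
m₂ = c^(d_q) mod q: c ≡ 22 (mod 37), and 22^17 mod 37 = 5.
h = q_inv·(m₁ − m₂) mod p = 3·(5 − 5) mod 11 = 0.
m = m₂ + h·q = 5 + 0·37 = 5.

5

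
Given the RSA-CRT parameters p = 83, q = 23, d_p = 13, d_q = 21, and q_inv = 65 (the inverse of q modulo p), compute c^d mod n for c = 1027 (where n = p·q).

917

m₁ = c^(d_p) mod p: c ≡ 31 (mod 83), and 31^13 mod 83 = 4.
m₂ = c^(d_q) mod q: c ≡ 15 (mod 23), and 15^21 mod 23 = 20.
h = q_inv·(m₁ − m₂) mod p = 65·(4 − 20) mod 83 = 39.
m = m₂ + h·q = 20 + 39·23 = 917.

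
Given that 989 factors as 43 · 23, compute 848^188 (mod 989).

Mod 43: 848 ≡ 31; by Fermat, exponent reduces to 188 mod 42 = 20; 31^20 ≡ 25 (mod 43).
Mod 23: 848 ≡ 20; by Fermat, exponent reduces to 188 mod 22 = 12; 20^12 ≡ 3 (mod 23).
Combine by CRT: x ≡ 25 (mod 43), x ≡ 3 (mod 23) ⇒ x ≡ 670 (mod 989).

670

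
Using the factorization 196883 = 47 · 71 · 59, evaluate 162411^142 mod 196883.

Mod 47: 162411 ≡ 26; by Fermat, exponent reduces to 142 mod 46 = 4; 26^4 ≡ 42 (mod 47).
Mod 71: 162411 ≡ 34; by Fermat, exponent reduces to 142 mod 70 = 2; 34^2 ≡ 20 (mod 71).
Mod 59: 162411 ≡ 43; by Fermat, exponent reduces to 142 mod 58 = 26; 43^26 ≡ 26 (mod 59).
Combine by CRT: x ≡ 42 (mod 47), x ≡ 20 (mod 71), x ≡ 26 (mod 59) ⇒ x ≡ 39851 (mod 196883).

39851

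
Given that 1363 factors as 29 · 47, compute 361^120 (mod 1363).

944

Mod 29: 361 ≡ 13; by Fermat, exponent reduces to 120 mod 28 = 8; 13^8 ≡ 16 (mod 29).
Mod 47: 361 ≡ 32; by Fermat, exponent reduces to 120 mod 46 = 28; 32^28 ≡ 4 (mod 47).
Combine by CRT: x ≡ 16 (mod 29), x ≡ 4 (mod 47) ⇒ x ≡ 944 (mod 1363).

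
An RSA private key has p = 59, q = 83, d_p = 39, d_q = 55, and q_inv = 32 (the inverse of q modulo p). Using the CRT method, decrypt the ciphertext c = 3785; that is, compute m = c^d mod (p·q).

4820

m₁ = c^(d_p) mod p: c ≡ 9 (mod 59), and 9^39 mod 59 = 41.
m₂ = c^(d_q) mod q: c ≡ 50 (mod 83), and 50^55 mod 83 = 6.
h = q_inv·(m₁ − m₂) mod p = 32·(41 − 6) mod 59 = 58.
m = m₂ + h·q = 6 + 58·83 = 4820.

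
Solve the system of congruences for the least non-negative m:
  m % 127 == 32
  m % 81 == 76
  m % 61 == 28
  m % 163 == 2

6296692

Combine the congruences pairwise.
From m ≡ 32 (mod 127) write m = 32 + 127t. Substituting into m ≡ 76 (mod 81) gives 127t ≡ 44 (mod 81), and since 46⁻¹ ≡ 37 (mod 81), t ≡ 8. Hence m ≡ 32 + 127·8 = 1048 (mod 10287).
From m ≡ 1048 (mod 10287) write m = 1048 + 10287t. Substituting into m ≡ 28 (mod 61) gives 10287t ≡ 17 (mod 61), and since 39⁻¹ ≡ 36 (mod 61), t ≡ 2. Hence m ≡ 1048 + 10287·2 = 21622 (mod 627507).
From m ≡ 21622 (mod 627507) write m = 21622 + 627507t. Substituting into m ≡ 2 (mod 163) gives 627507t ≡ 59 (mod 163), and since 120⁻¹ ≡ 72 (mod 163), t ≡ 10. Hence m ≡ 21622 + 627507·10 = 6296692 (mod 102283641).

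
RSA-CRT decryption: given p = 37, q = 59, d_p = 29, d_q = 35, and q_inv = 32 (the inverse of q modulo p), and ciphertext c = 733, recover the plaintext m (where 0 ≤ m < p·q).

m₁ = c^(d_p) mod p: c ≡ 30 (mod 37), and 30^29 mod 37 = 25.
m₂ = c^(d_q) mod q: c ≡ 25 (mod 59), and 25^35 mod 59 = 41.
h = q_inv·(m₁ − m₂) mod p = 32·(25 − 41) mod 37 = 6.
m = m₂ + h·q = 41 + 6·59 = 395.

395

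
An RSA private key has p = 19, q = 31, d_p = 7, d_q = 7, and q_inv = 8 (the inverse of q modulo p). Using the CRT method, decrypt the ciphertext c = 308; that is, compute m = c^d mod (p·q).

m₁ = c^(d_p) mod p: c ≡ 4 (mod 19), and 4^7 mod 19 = 6.
m₂ = c^(d_q) mod q: c ≡ 29 (mod 31), and 29^7 mod 31 = 27.
h = q_inv·(m₁ − m₂) mod p = 8·(6 − 27) mod 19 = 3.
m = m₂ + h·q = 27 + 3·31 = 120.

120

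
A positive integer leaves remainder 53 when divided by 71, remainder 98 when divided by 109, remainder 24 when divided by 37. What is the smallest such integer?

238045

Combine the congruences pairwise.
From t ≡ 53 (mod 71) write t = 53 + 71s. Substituting into t ≡ 98 (mod 109) gives 71s ≡ 45 (mod 109), and since 71⁻¹ ≡ 43 (mod 109), s ≡ 82. Hence t ≡ 53 + 71·82 = 5875 (mod 7739).
From t ≡ 5875 (mod 7739) write t = 5875 + 7739s. Substituting into t ≡ 24 (mod 37) gives 7739s ≡ 32 (mod 37), and since 6⁻¹ ≡ 31 (mod 37), s ≡ 30. Hence t ≡ 5875 + 7739·30 = 238045 (mod 286343).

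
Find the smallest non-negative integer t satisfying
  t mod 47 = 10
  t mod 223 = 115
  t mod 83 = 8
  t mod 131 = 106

97535632

Combine the congruences pairwise.
From t ≡ 10 (mod 47) write t = 10 + 47s. Substituting into t ≡ 115 (mod 223) gives 47s ≡ 105 (mod 223), and since 47⁻¹ ≡ 19 (mod 223), s ≡ 211. Hence t ≡ 10 + 47·211 = 9927 (mod 10481).
From t ≡ 9927 (mod 10481) write t = 9927 + 10481s. Substituting into t ≡ 8 (mod 83) gives 10481s ≡ 41 (mod 83), and since 23⁻¹ ≡ 65 (mod 83), s ≡ 9. Hence t ≡ 9927 + 10481·9 = 104256 (mod 869923).
From t ≡ 104256 (mod 869923) write t = 104256 + 869923s. Substituting into t ≡ 106 (mod 131) gives 869923s ≡ 126 (mod 131), and since 83⁻¹ ≡ 30 (mod 131), s ≡ 112. Hence t ≡ 104256 + 869923·112 = 97535632 (mod 113959913).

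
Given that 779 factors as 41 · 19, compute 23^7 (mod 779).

291

Mod 41: 23 ≡ 23; 23^7 ≡ 4 (mod 41).
Mod 19: 23 ≡ 4; 4^7 ≡ 6 (mod 19).
Combine by CRT: x ≡ 4 (mod 41), x ≡ 6 (mod 19) ⇒ x ≡ 291 (mod 779).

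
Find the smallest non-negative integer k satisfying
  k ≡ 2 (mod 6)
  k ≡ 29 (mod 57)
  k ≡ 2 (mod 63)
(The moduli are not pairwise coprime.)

Combine the congruences pairwise.
gcd(6, 57) = 3 and 3 | (29 − 2), so the pair is consistent; merging gives k ≡ 86 (mod 114), where 114 = lcm(6, 57).
gcd(114, 63) = 3 and 3 | (2 − 86), so the pair is consistent; merging gives k ≡ 884 (mod 2394), where 2394 = lcm(114, 63).
The solution is unique modulo lcm(6, 57, 63) = 2394.

884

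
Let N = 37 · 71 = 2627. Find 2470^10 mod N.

Mod 37: 2470 ≡ 28; 28^10 ≡ 9 (mod 37).
Mod 71: 2470 ≡ 56; 56^10 ≡ 48 (mod 71).
Combine by CRT: x ≡ 9 (mod 37), x ≡ 48 (mod 71) ⇒ x ≡ 971 (mod 2627).

971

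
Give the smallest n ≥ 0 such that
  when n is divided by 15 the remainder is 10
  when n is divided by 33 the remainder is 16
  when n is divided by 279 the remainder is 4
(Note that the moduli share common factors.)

3910

Combine the congruences pairwise.
gcd(15, 33) = 3 and 3 | (16 − 10), so the pair is consistent; merging gives n ≡ 115 (mod 165), where 165 = lcm(15, 33).
gcd(165, 279) = 3 and 3 | (4 − 115), so the pair is consistent; merging gives n ≡ 3910 (mod 15345), where 15345 = lcm(165, 279).
The solution is unique modulo lcm(15, 33, 279) = 15345.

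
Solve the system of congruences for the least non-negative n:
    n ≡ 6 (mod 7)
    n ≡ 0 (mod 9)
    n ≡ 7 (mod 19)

The moduli are pairwise coprime; M = 7·9·19 = 1197.
M/7 = 171; 171 ≡ 3 (mod 7); 3·5 ≡ 1, so inverse 5.
M/9 = 133; 133 ≡ 7 (mod 9); 7·4 ≡ 1, so inverse 4.
M/19 = 63; 63 ≡ 6 (mod 19); 6·16 ≡ 1, so inverse 16.
n ≡ 6·171·5 + 0·133·4 + 7·63·16 = 12186.
12186 mod 1197 = 216.

216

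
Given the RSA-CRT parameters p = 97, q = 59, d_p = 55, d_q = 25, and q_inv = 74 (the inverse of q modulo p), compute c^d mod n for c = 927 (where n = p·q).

m₁ = c^(d_p) mod p: c ≡ 54 (mod 97), and 54^55 mod 97 = 24.
m₂ = c^(d_q) mod q: c ≡ 42 (mod 59), and 42^25 mod 59 = 18.
h = q_inv·(m₁ − m₂) mod p = 74·(24 − 18) mod 97 = 56.
m = m₂ + h·q = 18 + 56·59 = 3322.

3322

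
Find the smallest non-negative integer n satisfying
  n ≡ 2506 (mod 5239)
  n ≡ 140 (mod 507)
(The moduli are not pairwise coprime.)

gcd(5239, 507) = 169 and 169 | (140 − 2506), so the pair is consistent; merging gives n ≡ 7745 (mod 15717), where 15717 = lcm(5239, 507).
The solution is unique modulo lcm(5239, 507) = 15717.

7745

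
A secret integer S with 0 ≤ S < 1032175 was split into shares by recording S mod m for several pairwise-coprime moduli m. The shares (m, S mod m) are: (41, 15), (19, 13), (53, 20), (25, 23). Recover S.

821573

Combine the congruences pairwise.
From S ≡ 15 (mod 41) write S = 15 + 41t. Substituting into S ≡ 13 (mod 19) gives 41t ≡ 17 (mod 19), and since 3⁻¹ ≡ 13 (mod 19), t ≡ 12. Hence S ≡ 15 + 41·12 = 507 (mod 779).
From S ≡ 507 (mod 779) write S = 507 + 779t. Substituting into S ≡ 20 (mod 53) gives 779t ≡ 43 (mod 53), and since 37⁻¹ ≡ 43 (mod 53), t ≡ 47. Hence S ≡ 507 + 779·47 = 37120 (mod 41287).
From S ≡ 37120 (mod 41287) write S = 37120 + 41287t. Substituting into S ≡ 23 (mod 25) gives 41287t ≡ 3 (mod 25), and since 12⁻¹ ≡ 23 (mod 25), t ≡ 19. Hence S ≡ 37120 + 41287·19 = 821573 (mod 1032175).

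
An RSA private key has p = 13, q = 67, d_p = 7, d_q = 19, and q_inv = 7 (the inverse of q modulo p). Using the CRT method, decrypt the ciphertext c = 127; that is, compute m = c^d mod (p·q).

725

m₁ = c^(d_p) mod p: c ≡ 10 (mod 13), and 10^7 mod 13 = 10.
m₂ = c^(d_q) mod q: c ≡ 60 (mod 67), and 60^19 mod 67 = 55.
h = q_inv·(m₁ − m₂) mod p = 7·(10 − 55) mod 13 = 10.
m = m₂ + h·q = 55 + 10·67 = 725.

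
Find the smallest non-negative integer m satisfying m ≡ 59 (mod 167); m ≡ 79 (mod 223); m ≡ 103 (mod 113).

The moduli are pairwise coprime; N = 167·223·113 = 4208233.
N/167 = 25199; 25199 ≡ 149 (mod 167); 149·102 ≡ 1, so inverse 102.
N/223 = 18871; 18871 ≡ 139 (mod 223); 139·146 ≡ 1, so inverse 146.
N/113 = 37241; 37241 ≡ 64 (mod 113); 64·83 ≡ 1, so inverse 83.
m ≡ 59·25199·102 + 79·18871·146 + 103·37241·83 = 687679005.
687679005 mod 4208233 = 1737026.

1737026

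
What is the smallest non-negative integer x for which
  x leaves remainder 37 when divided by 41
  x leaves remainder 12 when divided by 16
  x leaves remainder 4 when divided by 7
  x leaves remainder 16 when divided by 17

57068

From x ≡ 37 (mod 41) write x = 37 + 41t. Substituting into x ≡ 12 (mod 16) gives 41t ≡ 7 (mod 16), and since 9⁻¹ ≡ 9 (mod 16), t ≡ 15. Hence x ≡ 37 + 41·15 = 652 (mod 656).
From x ≡ 652 (mod 656) write x = 652 + 656t. Substituting into x ≡ 4 (mod 7) gives 656t ≡ 3 (mod 7), and since 5⁻¹ ≡ 3 (mod 7), t ≡ 2. Hence x ≡ 652 + 656·2 = 1964 (mod 4592).
From x ≡ 1964 (mod 4592) write x = 1964 + 4592t. Substituting into x ≡ 16 (mod 17) gives 4592t ≡ 7 (mod 17), and since 2⁻¹ ≡ 9 (mod 17), t ≡ 12. Hence x ≡ 1964 + 4592·12 = 57068 (mod 78064).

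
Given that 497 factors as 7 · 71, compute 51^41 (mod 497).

Mod 7: 51 ≡ 2; by Fermat, exponent reduces to 41 mod 6 = 5; 2^5 ≡ 4 (mod 7).
Mod 71: 51 ≡ 51; 51^41 ≡ 39 (mod 71).
Combine by CRT: x ≡ 4 (mod 7), x ≡ 39 (mod 71) ⇒ x ≡ 39 (mod 497).

39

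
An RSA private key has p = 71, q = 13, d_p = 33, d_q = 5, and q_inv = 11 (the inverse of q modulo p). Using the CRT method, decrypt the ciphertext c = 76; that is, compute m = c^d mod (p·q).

m₁ = c^(d_p) mod p: c ≡ 5 (mod 71), and 5^33 mod 71 = 54.
m₂ = c^(d_q) mod q: c ≡ 11 (mod 13), and 11^5 mod 13 = 7.
h = q_inv·(m₁ − m₂) mod p = 11·(54 − 7) mod 71 = 20.
m = m₂ + h·q = 7 + 20·13 = 267.

267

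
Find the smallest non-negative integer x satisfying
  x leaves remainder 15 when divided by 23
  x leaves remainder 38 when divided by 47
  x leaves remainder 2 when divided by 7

2200

The moduli are pairwise coprime; N = 23·47·7 = 7567.
N/23 = 329; 329 ≡ 7 (mod 23); 7·10 ≡ 1, so inverse 10.
N/47 = 161; 161 ≡ 20 (mod 47); 20·40 ≡ 1, so inverse 40.
N/7 = 1081; 1081 ≡ 3 (mod 7); 3·5 ≡ 1, so inverse 5.
x ≡ 15·329·10 + 38·161·40 + 2·1081·5 = 304880.
304880 mod 7567 = 2200.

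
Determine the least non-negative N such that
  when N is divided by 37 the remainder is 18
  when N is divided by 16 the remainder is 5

277

Combine the congruences pairwise.
From N ≡ 18 (mod 37) write N = 18 + 37t. Substituting into N ≡ 5 (mod 16) gives 37t ≡ 3 (mod 16), and since 5⁻¹ ≡ 13 (mod 16), t ≡ 7. Hence N ≡ 18 + 37·7 = 277 (mod 592).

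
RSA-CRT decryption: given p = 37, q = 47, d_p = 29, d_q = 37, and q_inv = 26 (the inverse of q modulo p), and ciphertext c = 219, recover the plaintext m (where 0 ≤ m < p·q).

m₁ = c^(d_p) mod p: c ≡ 34 (mod 37), and 34^29 mod 37 = 9.
m₂ = c^(d_q) mod q: c ≡ 31 (mod 47), and 31^37 mod 47 = 10.
h = q_inv·(m₁ − m₂) mod p = 26·(9 − 10) mod 37 = 11.
m = m₂ + h·q = 10 + 11·47 = 527.

527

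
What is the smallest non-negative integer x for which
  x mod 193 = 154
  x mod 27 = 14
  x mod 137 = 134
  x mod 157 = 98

From x ≡ 154 (mod 193) write x = 154 + 193t. Substituting into x ≡ 14 (mod 27) gives 193t ≡ 22 (mod 27), and since 4⁻¹ ≡ 7 (mod 27), t ≡ 19. Hence x ≡ 154 + 193·19 = 3821 (mod 5211).
From x ≡ 3821 (mod 5211) write x = 3821 + 5211t. Substituting into x ≡ 134 (mod 137) gives 5211t ≡ 12 (mod 137), and since 5⁻¹ ≡ 55 (mod 137), t ≡ 112. Hence x ≡ 3821 + 5211·112 = 587453 (mod 713907).
From x ≡ 587453 (mod 713907) write x = 587453 + 713907t. Substituting into x ≡ 98 (mod 157) gives 713907t ≡ 139 (mod 157), and since 28⁻¹ ≡ 129 (mod 157), t ≡ 33. Hence x ≡ 587453 + 713907·33 = 24146384 (mod 112083399).

24146384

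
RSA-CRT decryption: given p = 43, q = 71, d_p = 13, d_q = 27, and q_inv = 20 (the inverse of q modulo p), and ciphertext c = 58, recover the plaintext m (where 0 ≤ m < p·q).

m₁ = c^(d_p) mod p: c ≡ 15 (mod 43), and 15^13 mod 43 = 9.
m₂ = c^(d_q) mod q: c ≡ 58 (mod 71), and 58^27 mod 71 = 12.
h = q_inv·(m₁ − m₂) mod p = 20·(9 − 12) mod 43 = 26.
m = m₂ + h·q = 12 + 26·71 = 1858.

1858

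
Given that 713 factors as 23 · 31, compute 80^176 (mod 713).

Mod 23: 80 ≡ 11; since 22 | 176, by Fermat 11^176 ≡ 1 (mod 23).
Mod 31: 80 ≡ 18; by Fermat, exponent reduces to 176 mod 30 = 26; 18^26 ≡ 28 (mod 31).
Combine by CRT: x ≡ 1 (mod 23), x ≡ 28 (mod 31) ⇒ x ≡ 369 (mod 713).

369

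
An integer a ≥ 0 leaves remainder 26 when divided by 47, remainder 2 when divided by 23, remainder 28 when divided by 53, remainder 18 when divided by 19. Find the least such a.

995580

Combine the congruences pairwise.
From a ≡ 26 (mod 47) write a = 26 + 47t. Substituting into a ≡ 2 (mod 23) gives 47t ≡ 22 (mod 23), and since 1⁻¹ ≡ 1 (mod 23), t ≡ 22. Hence a ≡ 26 + 47·22 = 1060 (mod 1081).
From a ≡ 1060 (mod 1081) write a = 1060 + 1081t. Substituting into a ≡ 28 (mod 53) gives 1081t ≡ 28 (mod 53), and since 21⁻¹ ≡ 48 (mod 53), t ≡ 19. Hence a ≡ 1060 + 1081·19 = 21599 (mod 57293).
From a ≡ 21599 (mod 57293) write a = 21599 + 57293t. Substituting into a ≡ 18 (mod 19) gives 57293t ≡ 3 (mod 19), and since 8⁻¹ ≡ 12 (mod 19), t ≡ 17. Hence a ≡ 21599 + 57293·17 = 995580 (mod 1088567).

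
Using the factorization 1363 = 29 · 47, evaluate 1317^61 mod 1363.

Mod 29: 1317 ≡ 12; by Fermat, exponent reduces to 61 mod 28 = 5; 12^5 ≡ 12 (mod 29).
Mod 47: 1317 ≡ 1; by Fermat, exponent reduces to 61 mod 46 = 15; 1^15 ≡ 1 (mod 47).
Combine by CRT: x ≡ 12 (mod 29), x ≡ 1 (mod 47) ⇒ x ≡ 1317 (mod 1363).

1317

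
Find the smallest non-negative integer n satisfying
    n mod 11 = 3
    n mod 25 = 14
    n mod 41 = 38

Combine the congruences pairwise.
From n ≡ 3 (mod 11) write n = 3 + 11t. Substituting into n ≡ 14 (mod 25) gives 11t ≡ 11 (mod 25), and since 11⁻¹ ≡ 16 (mod 25), t ≡ 1. Hence n ≡ 3 + 11·1 = 14 (mod 275).
From n ≡ 14 (mod 275) write n = 14 + 275t. Substituting into n ≡ 38 (mod 41) gives 275t ≡ 24 (mod 41), and since 29⁻¹ ≡ 17 (mod 41), t ≡ 39. Hence n ≡ 14 + 275·39 = 10739 (mod 11275).

10739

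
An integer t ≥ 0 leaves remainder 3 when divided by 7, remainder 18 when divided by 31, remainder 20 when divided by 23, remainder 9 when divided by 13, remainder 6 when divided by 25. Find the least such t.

537806

The moduli are pairwise coprime; N = 7·31·23·13·25 = 1622075.
N/7 = 231725; 231725 ≡ 4 (mod 7); 4·2 ≡ 1, so inverse 2.
N/31 = 52325; 52325 ≡ 28 (mod 31); 28·10 ≡ 1, so inverse 10.
N/23 = 70525; 70525 ≡ 7 (mod 23); 7·10 ≡ 1, so inverse 10.
N/13 = 124775; 124775 ≡ 1 (mod 13), inverse 1.
N/25 = 64883; 64883 ≡ 8 (mod 25); 8·22 ≡ 1, so inverse 22.
t ≡ 3·231725·2 + 18·52325·10 + 20·70525·10 + 9·124775·1 + 6·64883·22 = 34601381.
34601381 mod 1622075 = 537806.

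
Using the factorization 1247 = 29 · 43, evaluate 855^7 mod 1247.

Mod 29: 855 ≡ 14; 14^7 ≡ 12 (mod 29).
Mod 43: 855 ≡ 38; 38^7 ≡ 6 (mod 43).
Combine by CRT: x ≡ 12 (mod 29), x ≡ 6 (mod 43) ⇒ x ≡ 737 (mod 1247).

737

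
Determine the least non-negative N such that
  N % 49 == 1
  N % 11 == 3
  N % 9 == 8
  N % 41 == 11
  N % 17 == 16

From N ≡ 1 (mod 49) write N = 1 + 49t. Substituting into N ≡ 3 (mod 11) gives 49t ≡ 2 (mod 11), and since 5⁻¹ ≡ 9 (mod 11), t ≡ 7. Hence N ≡ 1 + 49·7 = 344 (mod 539).
From N ≡ 344 (mod 539) write N = 344 + 539t. Substituting into N ≡ 8 (mod 9) gives 539t ≡ 6 (mod 9), and since 8⁻¹ ≡ 8 (mod 9), t ≡ 3. Hence N ≡ 344 + 539·3 = 1961 (mod 4851).
From N ≡ 1961 (mod 4851) write N = 1961 + 4851t. Substituting into N ≡ 11 (mod 41) gives 4851t ≡ 18 (mod 41), and since 13⁻¹ ≡ 19 (mod 41), t ≡ 14. Hence N ≡ 1961 + 4851·14 = 69875 (mod 198891).
From N ≡ 69875 (mod 198891) write N = 69875 + 198891t. Substituting into N ≡ 16 (mod 17) gives 198891t ≡ 11 (mod 17), and since 8⁻¹ ≡ 15 (mod 17), t ≡ 12. Hence N ≡ 69875 + 198891·12 = 2456567 (mod 3381147).

2456567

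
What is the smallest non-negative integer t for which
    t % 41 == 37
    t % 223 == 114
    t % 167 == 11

1197401

Combine the congruences pairwise.
From t ≡ 37 (mod 41) write t = 37 + 41s. Substituting into t ≡ 114 (mod 223) gives 41s ≡ 77 (mod 223), and since 41⁻¹ ≡ 136 (mod 223), s ≡ 214. Hence t ≡ 37 + 41·214 = 8811 (mod 9143).
From t ≡ 8811 (mod 9143) write t = 8811 + 9143s. Substituting into t ≡ 11 (mod 167) gives 9143s ≡ 51 (mod 167), and since 125⁻¹ ≡ 163 (mod 167), s ≡ 130. Hence t ≡ 8811 + 9143·130 = 1197401 (mod 1526881).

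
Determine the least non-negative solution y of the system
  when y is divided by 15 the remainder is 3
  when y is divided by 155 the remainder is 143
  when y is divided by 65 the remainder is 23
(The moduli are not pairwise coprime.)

4638

gcd(15, 155) = 5 and 5 | (143 − 3), so the pair is consistent; merging gives y ≡ 453 (mod 465), where 465 = lcm(15, 155).
gcd(465, 65) = 5 and 5 | (23 − 453), so the pair is consistent; merging gives y ≡ 4638 (mod 6045), where 6045 = lcm(465, 65).
The solution is unique modulo lcm(15, 155, 65) = 6045.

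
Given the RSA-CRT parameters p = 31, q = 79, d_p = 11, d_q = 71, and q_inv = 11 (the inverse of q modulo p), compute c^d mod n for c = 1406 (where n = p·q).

954

m₁ = c^(d_p) mod p: c ≡ 11 (mod 31), and 11^11 mod 31 = 24.
m₂ = c^(d_q) mod q: c ≡ 63 (mod 79), and 63^71 mod 79 = 6.
h = q_inv·(m₁ − m₂) mod p = 11·(24 − 6) mod 31 = 12.
m = m₂ + h·q = 6 + 12·79 = 954.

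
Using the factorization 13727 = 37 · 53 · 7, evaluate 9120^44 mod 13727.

4859

Mod 37: 9120 ≡ 18; by Fermat, exponent reduces to 44 mod 36 = 8; 18^8 ≡ 12 (mod 37).
Mod 53: 9120 ≡ 4; 4^44 ≡ 36 (mod 53).
Mod 7: 9120 ≡ 6; by Fermat, exponent reduces to 44 mod 6 = 2; 6^2 ≡ 1 (mod 7).
Combine by CRT: x ≡ 12 (mod 37), x ≡ 36 (mod 53), x ≡ 1 (mod 7) ⇒ x ≡ 4859 (mod 13727).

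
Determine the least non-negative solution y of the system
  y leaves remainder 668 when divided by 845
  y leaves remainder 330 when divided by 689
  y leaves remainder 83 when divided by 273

842288

gcd(845, 689) = 13 and 13 | (330 − 668), so the pair is consistent; merging gives y ≡ 36158 (mod 44785), where 44785 = lcm(845, 689).
gcd(44785, 273) = 13 and 13 | (83 − 36158), so the pair is consistent; merging gives y ≡ 842288 (mod 940485), where 940485 = lcm(44785, 273).
The solution is unique modulo lcm(845, 689, 273) = 940485.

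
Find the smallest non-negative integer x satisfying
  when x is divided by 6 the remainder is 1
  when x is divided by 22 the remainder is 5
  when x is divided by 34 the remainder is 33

577

gcd(6, 22) = 2 and 2 | (5 − 1), so the pair is consistent; merging gives x ≡ 49 (mod 66), where 66 = lcm(6, 22).
gcd(66, 34) = 2 and 2 | (33 − 49), so the pair is consistent; merging gives x ≡ 577 (mod 1122), where 1122 = lcm(66, 34).
The solution is unique modulo lcm(6, 22, 34) = 1122.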